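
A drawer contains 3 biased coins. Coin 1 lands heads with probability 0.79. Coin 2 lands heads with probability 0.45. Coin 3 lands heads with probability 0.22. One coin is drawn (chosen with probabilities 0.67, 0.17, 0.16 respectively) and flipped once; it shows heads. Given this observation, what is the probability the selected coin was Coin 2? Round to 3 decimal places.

P(heads|C1) = 0.79; P(heads|C2) = 0.45; P(heads|C3) = 0.22.
Prior × likelihood for each source: 0.67·0.79=0.5293, 0.17·0.45=0.07650, 0.16·0.22=0.03520. Summing gives P(heads) = 0.64100.
P(Coin 2 | heads) = 0.07650 / 0.64100 = 0.119.

Posterior probability ≈ 0.119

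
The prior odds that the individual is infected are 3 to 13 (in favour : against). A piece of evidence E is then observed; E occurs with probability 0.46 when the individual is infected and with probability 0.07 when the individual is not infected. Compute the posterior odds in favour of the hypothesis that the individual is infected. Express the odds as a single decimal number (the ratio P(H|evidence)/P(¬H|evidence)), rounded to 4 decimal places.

Posterior odds ≈ 1.5165

Prior odds = 3/13 = 0.23077. In log-odds, ln(0.23077) = -1.4663.
Add log likelihood ratio: ln(6.5714) = 1.8827.
Posterior log-odds = 0.41639, so posterior odds = exp(0.41639) = 1.5165.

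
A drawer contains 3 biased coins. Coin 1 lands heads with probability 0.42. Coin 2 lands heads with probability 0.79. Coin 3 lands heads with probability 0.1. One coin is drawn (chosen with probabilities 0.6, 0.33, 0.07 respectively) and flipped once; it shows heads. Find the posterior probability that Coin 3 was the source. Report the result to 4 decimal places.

Tabulate prior·likelihood by source: [1] prior 0.6, lik 0.42, product 0.2520; [2] prior 0.33, lik 0.79, product 0.2607; [3] prior 0.07, lik 0.1, product 0.007000.
Normalizing constant = 0.51970; the posterior for Coin 3 is its product over the sum, 0.007000/0.51970 = 0.0135.

Posterior probability ≈ 0.0135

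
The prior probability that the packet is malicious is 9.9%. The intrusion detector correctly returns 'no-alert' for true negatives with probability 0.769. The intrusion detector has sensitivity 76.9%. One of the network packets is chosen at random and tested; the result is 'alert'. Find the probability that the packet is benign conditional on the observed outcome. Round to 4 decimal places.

Write H for 'the packet is malicious'. Prior odds H:¬H = 0.099/0.901 = 0.10988. For the 'alert' outcome, the likelihood ratio is 0.769/0.231 = 3.3290.
Posterior odds = 0.10988 × 3.3290 = 0.36578, so P(H|E) = 0.36578/(1+0.36578) = 0.2678. Then P(¬H|E) = 1 − 0.2678 = 0.7322.

P(¬H | E) ≈ 0.7322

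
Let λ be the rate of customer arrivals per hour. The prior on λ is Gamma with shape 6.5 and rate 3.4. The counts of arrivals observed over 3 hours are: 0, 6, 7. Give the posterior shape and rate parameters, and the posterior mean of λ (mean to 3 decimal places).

Posterior: Gamma(shape=19.5, rate=6.4); mean ≈ 3.047

Total count ∑xᵢ = 13 over n = 3 hours.
Gamma is conjugate to the Poisson likelihood: posterior is Gamma(shape = 6.5+13 = 19.5, rate = 3.4+3 = 6.4).
E[λ | data] = 19.5/6.4 = 3.047.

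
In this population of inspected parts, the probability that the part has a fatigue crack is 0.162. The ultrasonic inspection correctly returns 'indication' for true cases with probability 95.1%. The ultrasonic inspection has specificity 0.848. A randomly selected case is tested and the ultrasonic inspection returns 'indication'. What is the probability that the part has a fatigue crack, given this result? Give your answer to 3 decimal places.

Let H be the event that the part has a fatigue crack. P(H) = 0.162, so P(¬H) = 0.838. With E the 'indication' result, P(E|H) = 0.951 and P(E|¬H) = 0.152.
P(E) = 0.951·0.162 + 0.152·0.838 = 0.15406 + 0.12738 = 0.28144.
By Bayes' theorem, P(H|E) = 0.15406 / 0.28144 = 0.547.

P(H | E) ≈ 0.547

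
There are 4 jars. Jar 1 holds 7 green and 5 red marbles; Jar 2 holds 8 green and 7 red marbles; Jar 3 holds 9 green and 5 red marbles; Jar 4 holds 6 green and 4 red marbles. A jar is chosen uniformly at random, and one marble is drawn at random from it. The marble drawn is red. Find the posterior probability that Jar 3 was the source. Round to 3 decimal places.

Posterior probability ≈ 0.218

P(red|Jar 1) = 0.4167; P(red|Jar 2) = 0.4667; P(red|Jar 3) = 0.3571; P(red|Jar 4) = 0.4.
Prior × likelihood for each source: 0.25·0.4167=0.1042, 0.25·0.4667=0.1167, 0.25·0.3571=0.08929, 0.25·0.4=0.1000. Summing gives P(red) = 0.41012.
P(Jar 3 | red) = 0.08929 / 0.41012 = 0.218.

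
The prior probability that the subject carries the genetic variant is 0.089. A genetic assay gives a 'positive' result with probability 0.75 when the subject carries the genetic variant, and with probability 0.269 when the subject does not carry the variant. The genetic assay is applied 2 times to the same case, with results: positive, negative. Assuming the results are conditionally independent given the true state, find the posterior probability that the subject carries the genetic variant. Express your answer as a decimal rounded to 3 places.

Let H be the event that the subject carries the genetic variant; start with P(H) = 0.089. P('positive'|H) = 0.75, P('positive'|¬H) = 0.269.
Update on result 1 ('positive'): P(H) ← 0.75·0.0890 / (0.75·0.0890 + 0.269·0.9110) = 0.066750/0.31181 = 0.2141.
Update on result 2 ('negative'): P(H) ← 0.25·0.2141 / (0.25·0.2141 + 0.731·0.7859) = 0.053518/0.62803 = 0.0852.

Posterior P(H) ≈ 0.085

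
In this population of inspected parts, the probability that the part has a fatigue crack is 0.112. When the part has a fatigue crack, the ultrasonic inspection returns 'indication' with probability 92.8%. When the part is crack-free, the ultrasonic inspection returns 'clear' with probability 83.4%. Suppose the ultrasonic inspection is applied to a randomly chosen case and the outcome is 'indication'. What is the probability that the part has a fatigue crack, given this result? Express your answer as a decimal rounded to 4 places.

P(H | E) ≈ 0.4135

Let H be the event that the part has a fatigue crack. P(H) = 0.112, so P(¬H) = 0.888. With E the 'indication' result, P(E|H) = 0.928 and P(E|¬H) = 0.166.
P(E) = 0.928·0.112 + 0.166·0.888 = 0.10394 + 0.14741 = 0.25134.
By Bayes' theorem, P(H|E) = 0.10394 / 0.25134 = 0.4135.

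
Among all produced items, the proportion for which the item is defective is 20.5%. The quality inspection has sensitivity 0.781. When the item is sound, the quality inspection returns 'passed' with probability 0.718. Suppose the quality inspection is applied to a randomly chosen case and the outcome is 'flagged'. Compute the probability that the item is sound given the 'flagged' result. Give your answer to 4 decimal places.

Write H for 'the item is defective'. Prior odds H:¬H = 0.205/0.795 = 0.25786. For the 'flagged' outcome, the likelihood ratio is 0.781/0.282 = 2.7695.
Posterior odds = 0.25786 × 2.7695 = 0.71415, so P(H|E) = 0.71415/(1+0.71415) = 0.4166. Then P(¬H|E) = 1 − 0.4166 = 0.5834.

P(¬H | E) ≈ 0.5834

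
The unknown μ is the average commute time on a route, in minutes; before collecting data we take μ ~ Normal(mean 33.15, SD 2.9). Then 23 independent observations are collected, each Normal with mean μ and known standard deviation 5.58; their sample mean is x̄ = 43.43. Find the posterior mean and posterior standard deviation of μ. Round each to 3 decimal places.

Posterior mean ≈ 42.005; posterior SD ≈ 1.080

With known σ, the Normal prior is conjugate. Weight on the data is w = (n/σ²)/(n/σ² + 1/τ₀²) = 0.738685/(0.738685+0.118906) = 0.86135.
Posterior mean = w·x̄ + (1−w)·μ₀ = 0.86135·43.43 + 0.13865·33.15 = 42.005. Posterior variance = 1/(0.738685+0.118906) = 1.16606, so SD = 1.080.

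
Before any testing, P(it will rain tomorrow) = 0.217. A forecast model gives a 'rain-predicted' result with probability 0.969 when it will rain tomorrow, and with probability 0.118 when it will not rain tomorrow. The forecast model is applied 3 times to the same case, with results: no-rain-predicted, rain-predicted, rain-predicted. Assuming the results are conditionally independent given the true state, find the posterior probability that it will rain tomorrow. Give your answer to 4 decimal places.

Let H be the event that it will rain tomorrow; start with P(H) = 0.217. P('rain-predicted'|H) = 0.969, P('rain-predicted'|¬H) = 0.118.
Update on result 1 ('no-rain-predicted'): P(H) ← 0.031·0.2170 / (0.031·0.2170 + 0.882·0.7830) = 0.0067270/0.69733 = 0.0096.
Update on result 2 ('rain-predicted'): P(H) ← 0.969·0.0096 / (0.969·0.0096 + 0.118·0.9904) = 0.0093477/0.12621 = 0.0741.
Update on result 3 ('rain-predicted'): P(H) ← 0.969·0.0741 / (0.969·0.0741 + 0.118·0.9259) = 0.071769/0.18103 = 0.3964.

Posterior P(H) ≈ 0.3964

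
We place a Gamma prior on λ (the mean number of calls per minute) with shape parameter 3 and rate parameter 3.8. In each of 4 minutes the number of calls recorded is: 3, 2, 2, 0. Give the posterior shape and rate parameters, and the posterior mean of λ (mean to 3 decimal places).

The Poisson likelihood adds the total count to the shape and the number of exposure periods to the rate. Here ∑xᵢ = 7 and n = 4, so shape 3→10 and rate 3.8→7.8.
Posterior mean = shape/rate = 10/7.8 = 1.282.

Posterior: Gamma(shape=10, rate=7.8); mean ≈ 1.282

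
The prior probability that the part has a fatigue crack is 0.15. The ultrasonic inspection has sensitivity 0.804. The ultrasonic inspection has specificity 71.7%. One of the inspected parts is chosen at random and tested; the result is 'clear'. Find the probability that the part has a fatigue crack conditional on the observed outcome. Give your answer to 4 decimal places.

Write H for 'the part has a fatigue crack'. Prior odds H:¬H = 0.15/0.85 = 0.17647. For the 'clear' outcome, the likelihood ratio is 0.196/0.717 = 0.27336.
Posterior odds = 0.17647 × 0.27336 = 0.048240, so P(H|E) = 0.048240/(1+0.048240) = 0.0460.

P(H | E) ≈ 0.0460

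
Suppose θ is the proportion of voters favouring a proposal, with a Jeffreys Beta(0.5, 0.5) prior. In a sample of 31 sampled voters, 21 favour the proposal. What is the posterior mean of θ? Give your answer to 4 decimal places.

Posterior mean ≈ 0.6719

The binomial likelihood is conjugate to the Beta prior: with 21 successes and 10 failures, the posterior is Beta(0.5+21, 0.5+10) = Beta(21.5, 10.5).
Posterior mean = α/(α+β) = 21.5/32 = 0.6719.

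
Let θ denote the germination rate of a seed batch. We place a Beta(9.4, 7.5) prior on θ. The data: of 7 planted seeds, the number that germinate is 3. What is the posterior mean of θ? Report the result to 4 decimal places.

Posterior mean ≈ 0.5188

Observing 3 successes and 4 failures updates Beta(9.4, 7.5) by adding the success and failure counts to the two shape parameters: α = 9.4+3 = 12.4, β = 7.5+4 = 11.5.
E[θ | data] = 12.4/(12.4+11.5) = 0.5188.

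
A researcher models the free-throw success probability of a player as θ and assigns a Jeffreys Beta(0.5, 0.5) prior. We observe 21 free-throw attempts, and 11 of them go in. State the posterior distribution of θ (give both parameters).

The binomial likelihood is conjugate to the Beta prior: with 11 successes and 10 failures, the posterior is Beta(0.5+11, 0.5+10) = Beta(11.5, 10.5).

Posterior: Beta(11.5, 10.5)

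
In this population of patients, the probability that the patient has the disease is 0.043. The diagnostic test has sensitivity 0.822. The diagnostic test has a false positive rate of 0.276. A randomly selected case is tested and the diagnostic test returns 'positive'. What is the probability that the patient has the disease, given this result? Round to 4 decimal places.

Write H for 'the patient has the disease'. Prior odds H:¬H = 0.043/0.957 = 0.044932. For the 'positive' outcome, the likelihood ratio is 0.822/0.276 = 2.9783.
Posterior odds = 0.044932 × 2.9783 = 0.13382, so P(H|E) = 0.13382/(1+0.13382) = 0.1180.

P(H | E) ≈ 0.1180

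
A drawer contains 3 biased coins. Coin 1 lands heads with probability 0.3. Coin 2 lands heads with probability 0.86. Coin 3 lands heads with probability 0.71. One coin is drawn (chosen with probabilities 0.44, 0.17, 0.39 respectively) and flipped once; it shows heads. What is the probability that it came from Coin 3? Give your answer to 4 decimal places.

P(heads|C1) = 0.3; P(heads|C2) = 0.86; P(heads|C3) = 0.71.
Prior × likelihood for each source: 0.44·0.3=0.1320, 0.17·0.86=0.1462, 0.39·0.71=0.2769. Summing gives P(heads) = 0.55510.
P(Coin 3 | heads) = 0.2769 / 0.55510 = 0.4988.

Posterior probability ≈ 0.4988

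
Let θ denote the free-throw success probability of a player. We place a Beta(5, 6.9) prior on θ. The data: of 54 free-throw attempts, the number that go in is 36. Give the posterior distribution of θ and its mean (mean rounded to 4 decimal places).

Observing 36 successes and 18 failures updates Beta(5, 6.9) by adding the success and failure counts to the two shape parameters: α = 5+36 = 41, β = 6.9+18 = 24.9.
Posterior mean = α/(α+β) = 41/65.9 = 0.6222.

Posterior: Beta(41, 24.9); mean ≈ 0.6222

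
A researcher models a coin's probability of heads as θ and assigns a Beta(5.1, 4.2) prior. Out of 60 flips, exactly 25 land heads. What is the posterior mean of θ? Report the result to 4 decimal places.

Posterior mean ≈ 0.4343

Observing 25 successes and 35 failures updates Beta(5.1, 4.2) by adding the success and failure counts to the two shape parameters: α = 5.1+25 = 30.1, β = 4.2+35 = 39.2.
Posterior mean = α/(α+β) = 30.1/69.3 = 0.4343.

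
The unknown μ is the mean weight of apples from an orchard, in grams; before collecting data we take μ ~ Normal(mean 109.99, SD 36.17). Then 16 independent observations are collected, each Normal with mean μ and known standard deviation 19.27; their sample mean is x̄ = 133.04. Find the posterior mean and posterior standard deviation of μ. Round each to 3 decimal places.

With known σ, the Normal prior is conjugate. Weight on the data is w = (n/σ²)/(n/σ² + 1/τ₀²) = 0.0430880/(0.0430880+0.00076437) = 0.98257.
Posterior mean = w·x̄ + (1−w)·μ₀ = 0.98257·133.04 + 0.017430·109.99 = 132.638. Posterior variance = 1/(0.0430880+0.00076437) = 22.8038, so SD = 4.775.

Posterior mean ≈ 132.638; posterior SD ≈ 4.775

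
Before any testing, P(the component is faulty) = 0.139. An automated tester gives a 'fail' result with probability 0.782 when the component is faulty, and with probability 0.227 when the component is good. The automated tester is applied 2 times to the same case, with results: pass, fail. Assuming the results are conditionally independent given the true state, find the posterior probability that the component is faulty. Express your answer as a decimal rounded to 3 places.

Posterior P(H) ≈ 0.136

Let H be the event that the component is faulty; start with P(H) = 0.139. P('fail'|H) = 0.782, P('fail'|¬H) = 0.227.
Update on result 1 ('pass'): P(H) ← 0.218·0.1390 / (0.218·0.1390 + 0.773·0.8610) = 0.030302/0.69586 = 0.0435.
Update on result 2 ('fail'): P(H) ← 0.782·0.0435 / (0.782·0.0435 + 0.227·0.9565) = 0.034053/0.25117 = 0.1356.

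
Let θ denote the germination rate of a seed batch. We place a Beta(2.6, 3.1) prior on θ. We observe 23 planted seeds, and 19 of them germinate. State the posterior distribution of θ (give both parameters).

Posterior: Beta(21.6, 7.1)

The binomial likelihood is conjugate to the Beta prior: with 19 successes and 4 failures, the posterior is Beta(2.6+19, 3.1+4) = Beta(21.6, 7.1).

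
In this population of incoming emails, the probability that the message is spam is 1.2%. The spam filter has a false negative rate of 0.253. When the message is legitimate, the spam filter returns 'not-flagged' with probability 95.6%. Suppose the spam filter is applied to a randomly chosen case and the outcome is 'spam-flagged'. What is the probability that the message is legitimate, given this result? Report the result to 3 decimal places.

Write H for 'the message is spam'. Prior odds H:¬H = 0.012/0.988 = 0.012146. For the 'spam-flagged' outcome, the likelihood ratio is 0.747/0.044 = 16.977.
Posterior odds = 0.012146 × 16.977 = 0.20620, so P(H|E) = 0.20620/(1+0.20620) = 0.171. Then P(¬H|E) = 1 − 0.171 = 0.829.

P(¬H | E) ≈ 0.829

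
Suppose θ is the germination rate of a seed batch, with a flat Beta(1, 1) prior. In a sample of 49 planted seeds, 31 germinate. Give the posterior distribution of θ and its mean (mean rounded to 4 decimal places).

Observing 31 successes and 18 failures updates Beta(1, 1) by adding the success and failure counts to the two shape parameters: α = 1+31 = 32, β = 1+18 = 19.
E[θ | data] = 32/(32+19) = 0.6275.

Posterior: Beta(32, 19); mean ≈ 0.6275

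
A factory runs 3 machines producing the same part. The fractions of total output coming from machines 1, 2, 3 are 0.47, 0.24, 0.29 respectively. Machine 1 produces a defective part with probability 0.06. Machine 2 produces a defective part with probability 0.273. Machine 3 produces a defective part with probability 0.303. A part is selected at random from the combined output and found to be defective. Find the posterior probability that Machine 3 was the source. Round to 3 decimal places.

Posterior probability ≈ 0.484

Tabulate prior·likelihood by source: [1] prior 0.47, lik 0.06, product 0.02820; [2] prior 0.24, lik 0.273, product 0.06552; [3] prior 0.29, lik 0.303, product 0.08787.
Normalizing constant = 0.18159; the posterior for Machine 3 is its product over the sum, 0.08787/0.18159 = 0.484.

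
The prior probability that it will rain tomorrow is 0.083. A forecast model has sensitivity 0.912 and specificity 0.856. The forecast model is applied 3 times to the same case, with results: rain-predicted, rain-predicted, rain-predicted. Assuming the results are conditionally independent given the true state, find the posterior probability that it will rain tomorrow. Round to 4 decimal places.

Posterior P(H) ≈ 0.9583

With H the event that it will rain tomorrow, the joint likelihood of the observed sequence is P(data|H) = 0.912·0.912·0.912 = 0.75855 and P(data|¬H) = 0.144·0.144·0.144 = 0.0029860.
Bayes: P(H|data) = 0.083·0.75855 / (0.083·0.75855 + 0.917·0.0029860) = 0.062960/0.065698 = 0.9583.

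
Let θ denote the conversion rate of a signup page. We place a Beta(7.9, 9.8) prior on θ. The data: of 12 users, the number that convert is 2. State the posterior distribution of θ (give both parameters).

Observing 2 successes and 10 failures updates Beta(7.9, 9.8) by adding the success and failure counts to the two shape parameters: α = 7.9+2 = 9.9, β = 9.8+10 = 19.8.

Posterior: Beta(9.9, 19.8)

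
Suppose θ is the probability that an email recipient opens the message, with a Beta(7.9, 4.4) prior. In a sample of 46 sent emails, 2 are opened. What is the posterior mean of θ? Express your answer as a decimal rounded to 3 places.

Observing 2 successes and 44 failures updates Beta(7.9, 4.4) by adding the success and failure counts to the two shape parameters: α = 7.9+2 = 9.9, β = 4.4+44 = 48.4.
Posterior mean = α/(α+β) = 9.9/58.3 = 0.170.

Posterior mean ≈ 0.170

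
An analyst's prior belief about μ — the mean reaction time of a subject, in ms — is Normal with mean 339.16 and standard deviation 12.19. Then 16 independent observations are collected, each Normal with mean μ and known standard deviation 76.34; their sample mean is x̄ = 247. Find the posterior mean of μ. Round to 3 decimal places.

With known σ, the Normal prior is conjugate. Weight on the data is w = (n/σ²)/(n/σ² + 1/τ₀²) = 0.00274546/(0.00274546+0.00672965) = 0.28976.
Posterior mean = w·x̄ + (1−w)·μ₀ = 0.28976·247 + 0.71024·339.16 = 312.456.

Posterior mean ≈ 312.456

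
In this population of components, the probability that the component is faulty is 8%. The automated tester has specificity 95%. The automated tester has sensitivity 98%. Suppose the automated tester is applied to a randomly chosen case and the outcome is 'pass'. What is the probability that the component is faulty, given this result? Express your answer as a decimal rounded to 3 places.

P(H | E) ≈ 0.002

Write H for 'the component is faulty'. Prior odds H:¬H = 0.08/0.92 = 0.086957. For the 'pass' outcome, the likelihood ratio is 0.02/0.95 = 0.021053.
Posterior odds = 0.086957 × 0.021053 = 0.0018307, so P(H|E) = 0.0018307/(1+0.0018307) = 0.002.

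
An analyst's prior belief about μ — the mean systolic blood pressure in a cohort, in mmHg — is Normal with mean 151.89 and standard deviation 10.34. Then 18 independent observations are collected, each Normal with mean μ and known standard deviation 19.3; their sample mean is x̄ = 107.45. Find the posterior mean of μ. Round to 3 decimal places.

Posterior mean ≈ 114.657

With known σ, the Normal prior is conjugate. Weight on the data is w = (n/σ²)/(n/σ² + 1/τ₀²) = 0.0483234/(0.0483234+0.00935317) = 0.83783.
Posterior mean = w·x̄ + (1−w)·μ₀ = 0.83783·107.45 + 0.16217·151.89 = 114.657.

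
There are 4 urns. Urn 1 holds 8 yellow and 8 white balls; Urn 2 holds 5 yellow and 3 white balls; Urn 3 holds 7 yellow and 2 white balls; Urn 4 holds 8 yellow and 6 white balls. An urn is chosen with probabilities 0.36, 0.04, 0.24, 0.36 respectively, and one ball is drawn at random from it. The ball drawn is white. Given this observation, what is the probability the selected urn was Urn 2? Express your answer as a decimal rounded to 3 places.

Tabulate prior·likelihood by source: [1] prior 0.36, lik 0.5, product 0.1800; [2] prior 0.04, lik 0.375, product 0.01500; [3] prior 0.24, lik 0.2222, product 0.05333; [4] prior 0.36, lik 0.4286, product 0.1543.
Normalizing constant = 0.40262; the posterior for Urn 2 is its product over the sum, 0.01500/0.40262 = 0.037.

Posterior probability ≈ 0.037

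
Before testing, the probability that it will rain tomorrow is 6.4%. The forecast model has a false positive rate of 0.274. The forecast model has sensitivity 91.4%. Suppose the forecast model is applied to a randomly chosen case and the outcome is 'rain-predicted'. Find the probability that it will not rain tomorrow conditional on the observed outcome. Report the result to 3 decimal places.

Write H for 'it will rain tomorrow'. Prior odds H:¬H = 0.064/0.936 = 0.068376. For the 'rain-predicted' outcome, the likelihood ratio is 0.914/0.274 = 3.3358.
Posterior odds = 0.068376 × 3.3358 = 0.22809, so P(H|E) = 0.22809/(1+0.22809) = 0.186. Then P(¬H|E) = 1 − 0.186 = 0.814.

P(¬H | E) ≈ 0.814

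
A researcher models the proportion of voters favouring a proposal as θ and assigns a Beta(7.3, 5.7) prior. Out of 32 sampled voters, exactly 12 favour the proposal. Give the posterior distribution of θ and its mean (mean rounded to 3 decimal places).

Posterior: Beta(19.3, 25.7); mean ≈ 0.429

The binomial likelihood is conjugate to the Beta prior: with 12 successes and 20 failures, the posterior is Beta(7.3+12, 5.7+20) = Beta(19.3, 25.7).
E[θ | data] = 19.3/(19.3+25.7) = 0.429.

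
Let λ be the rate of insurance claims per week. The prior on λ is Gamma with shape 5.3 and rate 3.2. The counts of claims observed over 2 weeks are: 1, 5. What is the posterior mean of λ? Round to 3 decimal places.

Posterior mean ≈ 2.173

The Poisson likelihood adds the total count to the shape and the number of exposure periods to the rate. Here ∑xᵢ = 6 and n = 2, so shape 5.3→11.3 and rate 3.2→5.2.
Posterior mean = shape/rate = 11.3/5.2 = 2.173.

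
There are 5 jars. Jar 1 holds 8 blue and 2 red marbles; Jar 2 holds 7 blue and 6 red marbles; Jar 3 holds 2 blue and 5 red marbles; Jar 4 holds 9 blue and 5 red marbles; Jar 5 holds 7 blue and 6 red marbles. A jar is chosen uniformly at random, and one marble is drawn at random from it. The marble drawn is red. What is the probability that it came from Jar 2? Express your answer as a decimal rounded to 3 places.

Posterior probability ≈ 0.210

P(red|Jar 1) = 0.2; P(red|Jar 2) = 0.4615; P(red|Jar 3) = 0.7143; P(red|Jar 4) = 0.3571; P(red|Jar 5) = 0.4615.
Prior × likelihood for each source: 0.2·0.2=0.04000, 0.2·0.4615=0.09231, 0.2·0.7143=0.1429, 0.2·0.3571=0.07143, 0.2·0.4615=0.09231. Summing gives P(red) = 0.43890.
P(Jar 2 | red) = 0.09231 / 0.43890 = 0.210.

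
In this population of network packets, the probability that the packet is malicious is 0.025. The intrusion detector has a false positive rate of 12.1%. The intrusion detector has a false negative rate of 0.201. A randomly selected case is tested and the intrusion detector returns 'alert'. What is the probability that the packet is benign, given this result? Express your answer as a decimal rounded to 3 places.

Write H for 'the packet is malicious'. Prior odds H:¬H = 0.025/0.975 = 0.025641. For the 'alert' outcome, the likelihood ratio is 0.799/0.121 = 6.6033.
Posterior odds = 0.025641 × 6.6033 = 0.16932, so P(H|E) = 0.16932/(1+0.16932) = 0.145. Then P(¬H|E) = 1 − 0.145 = 0.855.

P(¬H | E) ≈ 0.855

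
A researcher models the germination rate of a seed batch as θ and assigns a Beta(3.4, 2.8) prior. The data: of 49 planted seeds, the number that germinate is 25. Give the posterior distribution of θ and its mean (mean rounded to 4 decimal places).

Observing 25 successes and 24 failures updates Beta(3.4, 2.8) by adding the success and failure counts to the two shape parameters: α = 3.4+25 = 28.4, β = 2.8+24 = 26.8.
Posterior mean = α/(α+β) = 28.4/55.2 = 0.5145.

Posterior: Beta(28.4, 26.8); mean ≈ 0.5145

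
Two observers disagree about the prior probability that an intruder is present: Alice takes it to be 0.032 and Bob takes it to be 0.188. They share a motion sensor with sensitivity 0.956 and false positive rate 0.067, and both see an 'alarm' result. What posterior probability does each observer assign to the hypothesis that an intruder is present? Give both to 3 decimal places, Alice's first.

P('+'|H) = 0.956, P('+'|¬H) = 0.067.
Alice: numerator 0.956·0.032 = 0.030592; evidence = 0.030592+0.067·0.968 = 0.095448; posterior = 0.321.
Bob: numerator 0.956·0.188 = 0.17973; evidence = 0.17973+0.067·0.812 = 0.23413; posterior = 0.768.

Alice: 0.321; Bob: 0.768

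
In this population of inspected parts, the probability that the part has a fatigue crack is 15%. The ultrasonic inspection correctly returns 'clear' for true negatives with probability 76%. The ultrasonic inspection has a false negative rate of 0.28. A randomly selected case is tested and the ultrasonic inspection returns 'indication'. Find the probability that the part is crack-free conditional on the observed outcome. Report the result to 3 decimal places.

Let H be the event that the part has a fatigue crack. P(H) = 0.15, so P(¬H) = 0.85. With E the 'indication' result, P(E|H) = 0.72 and P(E|¬H) = 0.24.
P(E) = 0.72·0.15 + 0.24·0.85 = 0.10800 + 0.20400 = 0.31200.
By Bayes' theorem, P(H|E) = 0.10800 / 0.31200 = 0.346. Hence P(¬H|E) = 1 − 0.346 = 0.654.

P(¬H | E) ≈ 0.654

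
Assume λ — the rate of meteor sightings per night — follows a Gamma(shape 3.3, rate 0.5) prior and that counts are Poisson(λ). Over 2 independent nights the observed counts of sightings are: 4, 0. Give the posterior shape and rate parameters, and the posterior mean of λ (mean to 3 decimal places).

Posterior: Gamma(shape=7.3, rate=2.5); mean ≈ 2.920

The Poisson likelihood adds the total count to the shape and the number of exposure periods to the rate. Here ∑xᵢ = 4 and n = 2, so shape 3.3→7.3 and rate 0.5→2.5.
Posterior mean = shape/rate = 7.3/2.5 = 2.920.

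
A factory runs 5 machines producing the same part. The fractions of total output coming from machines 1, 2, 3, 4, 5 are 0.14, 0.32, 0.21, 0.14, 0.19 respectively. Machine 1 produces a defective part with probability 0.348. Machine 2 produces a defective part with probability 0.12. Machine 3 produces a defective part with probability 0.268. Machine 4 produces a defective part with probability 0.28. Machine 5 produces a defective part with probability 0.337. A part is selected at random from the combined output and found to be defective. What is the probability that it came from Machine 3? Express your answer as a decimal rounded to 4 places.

P(defective|M1) = 0.348; P(defective|M2) = 0.12; P(defective|M3) = 0.268; P(defective|M4) = 0.28; P(defective|M5) = 0.337.
Prior × likelihood for each source: 0.14·0.348=0.04872, 0.32·0.12=0.03840, 0.21·0.268=0.05628, 0.14·0.28=0.03920, 0.19·0.337=0.06403. Summing gives P(defective) = 0.24663.
P(Machine 3 | defective) = 0.05628 / 0.24663 = 0.2282.

Posterior probability ≈ 0.2282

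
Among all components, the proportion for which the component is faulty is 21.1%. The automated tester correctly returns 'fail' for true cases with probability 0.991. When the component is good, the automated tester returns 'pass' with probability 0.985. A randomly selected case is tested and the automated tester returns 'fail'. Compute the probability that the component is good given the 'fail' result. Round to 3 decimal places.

Let H be the event that the component is faulty. P(H) = 0.211, so P(¬H) = 0.789. With E the 'fail' result, P(E|H) = 0.991 and P(E|¬H) = 0.015.
P(E) = 0.991·0.211 + 0.015·0.789 = 0.20910 + 0.011835 = 0.22094.
By Bayes' theorem, P(H|E) = 0.20910 / 0.22094 = 0.946. Hence P(¬H|E) = 1 − 0.946 = 0.054.

P(¬H | E) ≈ 0.054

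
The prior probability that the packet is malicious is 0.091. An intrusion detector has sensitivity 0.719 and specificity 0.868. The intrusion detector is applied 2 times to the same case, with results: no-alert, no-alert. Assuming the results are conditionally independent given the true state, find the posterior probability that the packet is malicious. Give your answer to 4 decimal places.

Posterior P(H) ≈ 0.0104

Let H be the event that the packet is malicious; start with P(H) = 0.091. P('alert'|H) = 0.719, P('alert'|¬H) = 0.132.
Update on result 1 ('no-alert'): P(H) ← 0.281·0.0910 / (0.281·0.0910 + 0.868·0.9090) = 0.025571/0.81458 = 0.0314.
Update on result 2 ('no-alert'): P(H) ← 0.281·0.0314 / (0.281·0.0314 + 0.868·0.9686) = 0.0088210/0.84957 = 0.0104.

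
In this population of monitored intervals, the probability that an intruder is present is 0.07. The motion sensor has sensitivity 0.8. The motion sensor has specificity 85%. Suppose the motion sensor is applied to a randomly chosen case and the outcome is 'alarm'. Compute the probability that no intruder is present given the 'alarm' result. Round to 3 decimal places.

P(¬H | E) ≈ 0.714

Write H for 'an intruder is present'. Prior odds H:¬H = 0.07/0.93 = 0.075269. For the 'alarm' outcome, the likelihood ratio is 0.8/0.15 = 5.3333.
Posterior odds = 0.075269 × 5.3333 = 0.40143, so P(H|E) = 0.40143/(1+0.40143) = 0.286. Then P(¬H|E) = 1 − 0.286 = 0.714.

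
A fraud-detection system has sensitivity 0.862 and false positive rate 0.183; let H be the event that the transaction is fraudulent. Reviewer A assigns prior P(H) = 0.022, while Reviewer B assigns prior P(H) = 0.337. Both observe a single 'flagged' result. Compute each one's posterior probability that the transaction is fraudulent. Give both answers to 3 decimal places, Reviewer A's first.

The likelihood ratio for a 'flagged' result is 0.862/0.183 = 4.7104.
Reviewer A: prior odds 0.022/0.978 = 0.022495; posterior odds 0.10596; posterior probability 0.096.
Reviewer B: prior odds 0.337/0.663 = 0.50830; posterior odds 2.3943; posterior probability 0.705.

Reviewer A: 0.096; Reviewer B: 0.705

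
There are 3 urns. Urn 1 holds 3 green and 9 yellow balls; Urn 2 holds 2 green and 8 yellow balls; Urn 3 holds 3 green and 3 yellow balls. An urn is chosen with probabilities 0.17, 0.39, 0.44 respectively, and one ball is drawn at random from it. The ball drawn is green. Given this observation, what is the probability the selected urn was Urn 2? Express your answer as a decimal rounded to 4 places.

Posterior probability ≈ 0.2291

Tabulate prior·likelihood by source: [1] prior 0.17, lik 0.25, product 0.04250; [2] prior 0.39, lik 0.2, product 0.07800; [3] prior 0.44, lik 0.5, product 0.2200.
Normalizing constant = 0.34050; the posterior for Urn 2 is its product over the sum, 0.07800/0.34050 = 0.2291.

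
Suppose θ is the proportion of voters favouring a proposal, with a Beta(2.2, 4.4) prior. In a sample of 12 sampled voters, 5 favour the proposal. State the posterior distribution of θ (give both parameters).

Observing 5 successes and 7 failures updates Beta(2.2, 4.4) by adding the success and failure counts to the two shape parameters: α = 2.2+5 = 7.2, β = 4.4+7 = 11.4.

Posterior: Beta(7.2, 11.4)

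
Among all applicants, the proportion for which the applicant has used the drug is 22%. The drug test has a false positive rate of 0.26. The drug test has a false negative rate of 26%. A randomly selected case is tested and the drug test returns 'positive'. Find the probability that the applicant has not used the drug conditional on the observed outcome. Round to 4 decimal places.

Let H be the event that the applicant has used the drug. P(H) = 0.22, so P(¬H) = 0.78. With E the 'positive' result, P(E|H) = 0.74 and P(E|¬H) = 0.26.
P(E) = 0.74·0.22 + 0.26·0.78 = 0.16280 + 0.20280 = 0.36560.
By Bayes' theorem, P(H|E) = 0.16280 / 0.36560 = 0.4453. Hence P(¬H|E) = 1 − 0.4453 = 0.5547.

P(¬H | E) ≈ 0.5547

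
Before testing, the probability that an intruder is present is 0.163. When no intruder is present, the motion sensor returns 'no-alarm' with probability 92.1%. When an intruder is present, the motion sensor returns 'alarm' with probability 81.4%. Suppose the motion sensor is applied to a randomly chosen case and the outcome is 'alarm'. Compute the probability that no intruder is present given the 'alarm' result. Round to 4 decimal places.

P(¬H | E) ≈ 0.3326

Write H for 'an intruder is present'. Prior odds H:¬H = 0.163/0.837 = 0.19474. For the 'alarm' outcome, the likelihood ratio is 0.814/0.079 = 10.304.
Posterior odds = 0.19474 × 10.304 = 2.0066, so P(H|E) = 2.0066/(1+2.0066) = 0.6674. Then P(¬H|E) = 1 − 0.6674 = 0.3326.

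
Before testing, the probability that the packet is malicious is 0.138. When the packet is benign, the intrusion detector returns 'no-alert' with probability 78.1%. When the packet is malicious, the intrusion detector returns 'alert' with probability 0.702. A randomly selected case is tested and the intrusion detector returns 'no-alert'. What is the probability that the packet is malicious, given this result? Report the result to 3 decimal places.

P(H | E) ≈ 0.058

Write H for 'the packet is malicious'. Prior odds H:¬H = 0.138/0.862 = 0.16009. For the 'no-alert' outcome, the likelihood ratio is 0.298/0.781 = 0.38156.
Posterior odds = 0.16009 × 0.38156 = 0.061085, so P(H|E) = 0.061085/(1+0.061085) = 0.058.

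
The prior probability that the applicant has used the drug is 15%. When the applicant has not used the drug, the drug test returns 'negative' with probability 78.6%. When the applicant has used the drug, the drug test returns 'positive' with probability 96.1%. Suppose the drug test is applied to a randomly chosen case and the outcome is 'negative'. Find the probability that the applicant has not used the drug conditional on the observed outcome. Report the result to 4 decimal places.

P(¬H | E) ≈ 0.9913

Let H be the event that the applicant has used the drug. P(H) = 0.15, so P(¬H) = 0.85. With E the 'negative' result, P(E|H) = 0.039 and P(E|¬H) = 0.786.
P(E) = 0.039·0.15 + 0.786·0.85 = 0.0058500 + 0.66810 = 0.67395.
By Bayes' theorem, P(H|E) = 0.0058500 / 0.67395 = 0.0087. Hence P(¬H|E) = 1 − 0.0087 = 0.9913.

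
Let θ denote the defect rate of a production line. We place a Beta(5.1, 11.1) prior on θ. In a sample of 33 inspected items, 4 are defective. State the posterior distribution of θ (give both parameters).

Posterior: Beta(9.1, 40.1)

The binomial likelihood is conjugate to the Beta prior: with 4 successes and 29 failures, the posterior is Beta(5.1+4, 11.1+29) = Beta(9.1, 40.1).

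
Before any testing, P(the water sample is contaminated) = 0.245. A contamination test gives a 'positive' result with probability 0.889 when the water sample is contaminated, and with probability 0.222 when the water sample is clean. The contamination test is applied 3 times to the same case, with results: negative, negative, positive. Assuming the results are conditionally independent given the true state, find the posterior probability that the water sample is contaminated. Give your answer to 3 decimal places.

Let H be the event that the water sample is contaminated; start with P(H) = 0.245. P('positive'|H) = 0.889, P('positive'|¬H) = 0.222.
Update on result 1 ('negative'): P(H) ← 0.111·0.2450 / (0.111·0.2450 + 0.778·0.7550) = 0.027195/0.61458 = 0.0442.
Update on result 2 ('negative'): P(H) ← 0.111·0.0442 / (0.111·0.0442 + 0.778·0.9558) = 0.0049117/0.74849 = 0.0066.
Update on result 3 ('positive'): P(H) ← 0.889·0.0066 / (0.889·0.0066 + 0.222·0.9934) = 0.0058338/0.22638 = 0.0258.

Posterior P(H) ≈ 0.026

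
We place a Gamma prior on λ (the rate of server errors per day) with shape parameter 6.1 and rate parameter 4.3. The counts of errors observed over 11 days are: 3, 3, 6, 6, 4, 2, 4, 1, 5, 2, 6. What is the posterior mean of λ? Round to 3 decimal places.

Posterior mean ≈ 3.144

The Poisson likelihood adds the total count to the shape and the number of exposure periods to the rate. Here ∑xᵢ = 42 and n = 11, so shape 6.1→48.1 and rate 4.3→15.3.
E[λ | data] = 48.1/15.3 = 3.144.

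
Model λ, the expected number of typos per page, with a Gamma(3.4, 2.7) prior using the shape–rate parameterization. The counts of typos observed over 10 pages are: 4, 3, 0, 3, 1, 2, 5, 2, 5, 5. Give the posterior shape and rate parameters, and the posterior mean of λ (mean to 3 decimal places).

The Poisson likelihood adds the total count to the shape and the number of exposure periods to the rate. Here ∑xᵢ = 30 and n = 10, so shape 3.4→33.4 and rate 2.7→12.7.
Posterior mean = shape/rate = 33.4/12.7 = 2.630.

Posterior: Gamma(shape=33.4, rate=12.7); mean ≈ 2.630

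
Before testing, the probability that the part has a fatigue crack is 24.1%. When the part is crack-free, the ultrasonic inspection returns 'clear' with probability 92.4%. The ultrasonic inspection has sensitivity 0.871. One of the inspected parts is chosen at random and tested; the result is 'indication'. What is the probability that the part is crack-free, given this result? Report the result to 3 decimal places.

Let H be the event that the part has a fatigue crack. P(H) = 0.241, so P(¬H) = 0.759. With E the 'indication' result, P(E|H) = 0.871 and P(E|¬H) = 0.076.
P(E) = 0.871·0.241 + 0.076·0.759 = 0.20991 + 0.057684 = 0.26759.
By Bayes' theorem, P(H|E) = 0.20991 / 0.26759 = 0.784. Hence P(¬H|E) = 1 − 0.784 = 0.216.

P(¬H | E) ≈ 0.216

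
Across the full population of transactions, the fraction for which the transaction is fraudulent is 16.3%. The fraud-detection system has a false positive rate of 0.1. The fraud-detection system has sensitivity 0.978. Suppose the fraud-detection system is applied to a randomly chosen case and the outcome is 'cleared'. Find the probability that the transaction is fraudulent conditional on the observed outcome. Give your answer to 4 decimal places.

P(H | E) ≈ 0.0047

Write H for 'the transaction is fraudulent'. Prior odds H:¬H = 0.163/0.837 = 0.19474. For the 'cleared' outcome, the likelihood ratio is 0.022/0.9 = 0.024444.
Posterior odds = 0.19474 × 0.024444 = 0.0047604, so P(H|E) = 0.0047604/(1+0.0047604) = 0.0047.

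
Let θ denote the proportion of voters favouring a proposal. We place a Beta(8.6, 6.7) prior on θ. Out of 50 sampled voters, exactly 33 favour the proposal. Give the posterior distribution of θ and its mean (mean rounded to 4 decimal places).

Posterior: Beta(41.6, 23.7); mean ≈ 0.6371

Observing 33 successes and 17 failures updates Beta(8.6, 6.7) by adding the success and failure counts to the two shape parameters: α = 8.6+33 = 41.6, β = 6.7+17 = 23.7.
Posterior mean = α/(α+β) = 41.6/65.3 = 0.6371.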